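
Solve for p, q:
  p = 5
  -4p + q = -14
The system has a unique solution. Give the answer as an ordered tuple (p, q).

(5, 6)

Form the augmented matrix and row-reduce:
  [  1  0  |    5 ]
  [ -4  1  |  -14 ]
Add 4 times ρ1 to ρ2.
  [ 1  0  |  5 ]
  [ 0  1  |  6 ]
Reading off the last column: p = 5, q = 6.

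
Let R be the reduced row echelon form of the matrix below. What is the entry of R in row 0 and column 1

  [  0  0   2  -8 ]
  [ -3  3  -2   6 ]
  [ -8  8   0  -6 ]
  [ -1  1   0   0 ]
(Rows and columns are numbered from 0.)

Swap R1 and R2.
  [ -3  3  -2   6 ]
  [  0  0   2  -8 ]
  [ -8  8   0  -6 ]
  [ -1  1   0   0 ]
Multiply R1 by -1/3.
  [  1  -1  2/3  -2 ]
  [  0   0    2  -8 ]
  [ -8   8    0  -6 ]
  [ -1   1    0   0 ]
Add 8 times R1 to R3.
  [  1  -1   2/3   -2 ]
  [  0   0     2   -8 ]
  [  0   0  16/3  -22 ]
  [ -1   1     0    0 ]
Add R1 to R4.
  [ 1  -1   2/3   -2 ]
  [ 0   0     2   -8 ]
  [ 0   0  16/3  -22 ]
  [ 0   0   2/3   -2 ]
Multiply R2 by 1/2.
  [ 1  -1   2/3   -2 ]
  [ 0   0     1   -4 ]
  [ 0   0  16/3  -22 ]
  [ 0   0   2/3   -2 ]
Subtract 16/3 times R2 from R3.
  [ 1  -1  2/3    -2 ]
  [ 0   0    1    -4 ]
  [ 0   0    0  -2/3 ]
  [ 0   0  2/3    -2 ]
Subtract 2/3 times R2 from R4.
  [ 1  -1  2/3    -2 ]
  [ 0   0    1    -4 ]
  [ 0   0    0  -2/3 ]
  [ 0   0    0   2/3 ]
Multiply R3 by -3/2.
  [ 1  -1  2/3   -2 ]
  [ 0   0    1   -4 ]
  [ 0   0    0    1 ]
  [ 0   0    0  2/3 ]
Subtract 2/3 times R3 from R4.
  [ 1  -1  2/3  -2 ]
  [ 0   0    1  -4 ]
  [ 0   0    0   1 ]
  [ 0   0    0   0 ]
Add 4 times R3 to R2.
  [ 1  -1  2/3  -2 ]
  [ 0   0    1   0 ]
  [ 0   0    0   1 ]
  [ 0   0    0   0 ]
Add 2 times R3 to R1.
  [ 1  -1  2/3  0 ]
  [ 0   0    1  0 ]
  [ 0   0    0  1 ]
  [ 0   0    0  0 ]
Subtract 2/3 times R2 from R1.
  [ 1  -1  0  0 ]
  [ 0   0  1  0 ]
  [ 0   0  0  1 ]
  [ 0   0  0  0 ]

-1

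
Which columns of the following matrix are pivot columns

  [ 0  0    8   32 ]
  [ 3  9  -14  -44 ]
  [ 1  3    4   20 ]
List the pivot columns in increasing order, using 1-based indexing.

r1 <=> r2
r1 := 1/3·r1
r3 := r3 − r1
r2 := 1/8·r2
r3 := r3 − 26/3·r2
r1 := r1 + 14/3·r2
Pivot columns are the columns containing a leading 1.

1, 3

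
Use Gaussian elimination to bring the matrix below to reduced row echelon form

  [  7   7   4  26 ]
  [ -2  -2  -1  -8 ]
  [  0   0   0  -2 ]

Multiply R1 by 1/7.
  [  1   1  4/7  26/7 ]
  [ -2  -2   -1    -8 ]
  [  0   0    0    -2 ]
Add 2 times R1 to R2.
  [ 1  1  4/7  26/7 ]
  [ 0  0  1/7  -4/7 ]
  [ 0  0    0    -2 ]
Multiply R2 by 7.
  [ 1  1  4/7  26/7 ]
  [ 0  0    1    -4 ]
  [ 0  0    0    -2 ]
Multiply R3 by -1/2.
  [ 1  1  4/7  26/7 ]
  [ 0  0    1    -4 ]
  [ 0  0    0     1 ]
Add 4 times R3 to R2.
  [ 1  1  4/7  26/7 ]
  [ 0  0    1     0 ]
  [ 0  0    0     1 ]
Subtract 26/7 times R3 from R1.
  [ 1  1  4/7  0 ]
  [ 0  0    1  0 ]
  [ 0  0    0  1 ]
Subtract 4/7 times R2 from R1.
  [ 1  1  0  0 ]
  [ 0  0  1  0 ]
  [ 0  0  0  1 ]

[[1, 1, 0, 0], [0, 0, 1, 0], [0, 0, 0, 1]]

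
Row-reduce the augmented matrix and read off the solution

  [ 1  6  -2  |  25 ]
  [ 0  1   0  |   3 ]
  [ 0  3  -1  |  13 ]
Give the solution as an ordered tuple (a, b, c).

(-1, 3, -4)

ρ3 -> ρ3 − 3·ρ2
  [ 1  6  -2  |  25 ]
  [ 0  1   0  |   3 ]
  [ 0  0  -1  |   4 ]
ρ3 -> -1·ρ3
  [ 1  6  -2  |  25 ]
  [ 0  1   0  |   3 ]
  [ 0  0   1  |  -4 ]
ρ1 -> ρ1 + 2·ρ3
  [ 1  6  0  |  17 ]
  [ 0  1  0  |   3 ]
  [ 0  0  1  |  -4 ]
ρ1 -> ρ1 − 6·ρ2
  [ 1  0  0  |  -1 ]
  [ 0  1  0  |   3 ]
  [ 0  0  1  |  -4 ]
Reading off the last column: a = -1, b = 3, c = -4.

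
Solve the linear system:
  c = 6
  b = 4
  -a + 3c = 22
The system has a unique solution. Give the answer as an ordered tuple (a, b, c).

(-4, 4, 6)

Form the augmented matrix and row-reduce:
  [  0  0  1  |   6 ]
  [  0  1  0  |   4 ]
  [ -1  0  3  |  22 ]
r1 ↔ r3
  [ -1  0  3  |  22 ]
  [  0  1  0  |   4 ]
  [  0  0  1  |   6 ]
r1 -> -1·r1
  [ 1  0  -3  |  -22 ]
  [ 0  1   0  |    4 ]
  [ 0  0   1  |    6 ]
r1 -> r1 + 3·r3
  [ 1  0  0  |  -4 ]
  [ 0  1  0  |   4 ]
  [ 0  0  1  |   6 ]
Reading off the last column: a = -4, b = 4, c = 6.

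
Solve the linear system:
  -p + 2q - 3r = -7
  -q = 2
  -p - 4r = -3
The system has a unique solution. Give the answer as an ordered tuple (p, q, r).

Form the augmented matrix and row-reduce:
  [ -1   2  -3  |  -7 ]
  [  0  -1   0  |   2 ]
  [ -1   0  -4  |  -3 ]
Multiply r1 by -1.
  [  1  -2   3  |   7 ]
  [  0  -1   0  |   2 ]
  [ -1   0  -4  |  -3 ]
Add r1 to r3.
  [ 1  -2   3  |  7 ]
  [ 0  -1   0  |  2 ]
  [ 0  -2  -1  |  4 ]
Multiply r2 by -1.
  [ 1  -2   3  |   7 ]
  [ 0   1   0  |  -2 ]
  [ 0  -2  -1  |   4 ]
Add 2 times r2 to r3.
  [ 1  -2   3  |   7 ]
  [ 0   1   0  |  -2 ]
  [ 0   0  -1  |   0 ]
Multiply r3 by -1.
  [ 1  -2  3  |   7 ]
  [ 0   1  0  |  -2 ]
  [ 0   0  1  |   0 ]
Subtract 3 times r3 from r1.
  [ 1  -2  0  |   7 ]
  [ 0   1  0  |  -2 ]
  [ 0   0  1  |   0 ]
Add 2 times r2 to r1.
  [ 1  0  0  |   3 ]
  [ 0  1  0  |  -2 ]
  [ 0  0  1  |   0 ]
Reading off the last column: p = 3, q = -2, r = 0.

(3, -2, 0)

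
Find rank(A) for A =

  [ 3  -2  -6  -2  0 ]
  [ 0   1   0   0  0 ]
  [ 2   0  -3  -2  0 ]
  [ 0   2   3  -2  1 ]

R1 ← 1/3·R1
  [ 1  -2/3  -2  -2/3  0 ]
  [ 0     1   0     0  0 ]
  [ 2     0  -3    -2  0 ]
  [ 0     2   3    -2  1 ]
R3 ← R3 − 2·R1
  [ 1  -2/3  -2  -2/3  0 ]
  [ 0     1   0     0  0 ]
  [ 0   4/3   1  -2/3  0 ]
  [ 0     2   3    -2  1 ]
R3 ← R3 − 4/3·R2
  [ 1  -2/3  -2  -2/3  0 ]
  [ 0     1   0     0  0 ]
  [ 0     0   1  -2/3  0 ]
  [ 0     2   3    -2  1 ]
R4 ← R4 − 2·R2
  [ 1  -2/3  -2  -2/3  0 ]
  [ 0     1   0     0  0 ]
  [ 0     0   1  -2/3  0 ]
  [ 0     0   3    -2  1 ]
R4 ← R4 − 3·R3
  [ 1  -2/3  -2  -2/3  0 ]
  [ 0     1   0     0  0 ]
  [ 0     0   1  -2/3  0 ]
  [ 0     0   0     0  1 ]
R1 ← R1 + 2·R3
  [ 1  -2/3  0    -2  0 ]
  [ 0     1  0     0  0 ]
  [ 0     0  1  -2/3  0 ]
  [ 0     0  0     0  1 ]
R1 ← R1 + 2/3·R2
  [ 1  0  0    -2  0 ]
  [ 0  1  0     0  0 ]
  [ 0  0  1  -2/3  0 ]
  [ 0  0  0     0  1 ]
The reduced form has 4 nonzero rows.

rank = 4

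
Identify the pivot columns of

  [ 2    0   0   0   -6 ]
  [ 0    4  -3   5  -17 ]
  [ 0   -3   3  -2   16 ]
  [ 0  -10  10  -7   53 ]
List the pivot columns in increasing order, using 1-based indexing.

r1 ← 1/2·r1
  [ 1    0   0   0   -3 ]
  [ 0    4  -3   5  -17 ]
  [ 0   -3   3  -2   16 ]
  [ 0  -10  10  -7   53 ]
r2 ← 1/4·r2
  [ 1    0     0    0     -3 ]
  [ 0    1  -3/4  5/4  -17/4 ]
  [ 0   -3     3   -2     16 ]
  [ 0  -10    10   -7     53 ]
r3 ← r3 + 3·r2
  [ 1    0     0    0     -3 ]
  [ 0    1  -3/4  5/4  -17/4 ]
  [ 0    0   3/4  7/4   13/4 ]
  [ 0  -10    10   -7     53 ]
r4 ← r4 + 10·r2
  [ 1  0     0     0     -3 ]
  [ 0  1  -3/4   5/4  -17/4 ]
  [ 0  0   3/4   7/4   13/4 ]
  [ 0  0   5/2  11/2   21/2 ]
r3 ← 4/3·r3
  [ 1  0     0     0     -3 ]
  [ 0  1  -3/4   5/4  -17/4 ]
  [ 0  0     1   7/3   13/3 ]
  [ 0  0   5/2  11/2   21/2 ]
r4 ← r4 − 5/2·r3
  [ 1  0     0     0     -3 ]
  [ 0  1  -3/4   5/4  -17/4 ]
  [ 0  0     1   7/3   13/3 ]
  [ 0  0     0  -1/3   -1/3 ]
r4 ← -3·r4
  [ 1  0     0    0     -3 ]
  [ 0  1  -3/4  5/4  -17/4 ]
  [ 0  0     1  7/3   13/3 ]
  [ 0  0     0    1      1 ]
r3 ← r3 − 7/3·r4
  [ 1  0     0    0     -3 ]
  [ 0  1  -3/4  5/4  -17/4 ]
  [ 0  0     1    0      2 ]
  [ 0  0     0    1      1 ]
r2 ← r2 − 5/4·r4
  [ 1  0     0  0     -3 ]
  [ 0  1  -3/4  0  -11/2 ]
  [ 0  0     1  0      2 ]
  [ 0  0     0  1      1 ]
r2 ← r2 + 3/4·r3
  [ 1  0  0  0  -3 ]
  [ 0  1  0  0  -4 ]
  [ 0  0  1  0   2 ]
  [ 0  0  0  1   1 ]
Pivot columns are the columns containing a leading 1.

1, 2, 3, 4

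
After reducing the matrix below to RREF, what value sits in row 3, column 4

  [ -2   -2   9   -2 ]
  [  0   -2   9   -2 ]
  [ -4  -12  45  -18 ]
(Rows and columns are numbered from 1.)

2/3

R1 := -1/2·R1
  [  1    1  -9/2    1 ]
  [  0   -2     9   -2 ]
  [ -4  -12    45  -18 ]
R3 := R3 + 4·R1
  [ 1   1  -9/2    1 ]
  [ 0  -2     9   -2 ]
  [ 0  -8    27  -14 ]
R2 := -1/2·R2
  [ 1   1  -9/2    1 ]
  [ 0   1  -9/2    1 ]
  [ 0  -8    27  -14 ]
R3 := R3 + 8·R2
  [ 1  1  -9/2   1 ]
  [ 0  1  -9/2   1 ]
  [ 0  0    -9  -6 ]
R3 := -1/9·R3
  [ 1  1  -9/2    1 ]
  [ 0  1  -9/2    1 ]
  [ 0  0     1  2/3 ]
R2 := R2 + 9/2·R3
  [ 1  1  -9/2    1 ]
  [ 0  1     0    4 ]
  [ 0  0     1  2/3 ]
R1 := R1 + 9/2·R3
  [ 1  1  0    4 ]
  [ 0  1  0    4 ]
  [ 0  0  1  2/3 ]
R1 := R1 − R2
  [ 1  0  0    0 ]
  [ 0  1  0    4 ]
  [ 0  0  1  2/3 ]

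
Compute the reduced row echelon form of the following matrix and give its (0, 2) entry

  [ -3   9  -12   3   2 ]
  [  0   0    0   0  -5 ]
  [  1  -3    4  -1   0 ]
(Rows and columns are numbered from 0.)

ρ1 -> -1/3·ρ1
ρ3 -> ρ3 − ρ1
ρ2 -> -1/5·ρ2
ρ3 -> ρ3 − 2/3·ρ2
ρ1 -> ρ1 + 2/3·ρ2

4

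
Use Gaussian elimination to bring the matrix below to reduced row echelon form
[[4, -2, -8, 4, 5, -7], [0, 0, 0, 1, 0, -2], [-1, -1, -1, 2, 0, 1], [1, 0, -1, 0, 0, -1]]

[[1, 0, -1, 0, 0, -1], [0, 1, 2, 0, 0, -4], [0, 0, 0, 1, 0, -2], [0, 0, 0, 0, 1, -3/5]]

R1 := 1/4·R1
  [  1  -1/2  -2  1  5/4  -7/4 ]
  [  0     0   0  1    0    -2 ]
  [ -1    -1  -1  2    0     1 ]
  [  1     0  -1  0    0    -1 ]
R3 := R3 + R1
  [ 1  -1/2  -2  1  5/4  -7/4 ]
  [ 0     0   0  1    0    -2 ]
  [ 0  -3/2  -3  3  5/4  -3/4 ]
  [ 1     0  -1  0    0    -1 ]
R4 := R4 − R1
  [ 1  -1/2  -2   1   5/4  -7/4 ]
  [ 0     0   0   1     0    -2 ]
  [ 0  -3/2  -3   3   5/4  -3/4 ]
  [ 0   1/2   1  -1  -5/4   3/4 ]
R2 <=> R3
  [ 1  -1/2  -2   1   5/4  -7/4 ]
  [ 0  -3/2  -3   3   5/4  -3/4 ]
  [ 0     0   0   1     0    -2 ]
  [ 0   1/2   1  -1  -5/4   3/4 ]
R2 := -2/3·R2
  [ 1  -1/2  -2   1   5/4  -7/4 ]
  [ 0     1   2  -2  -5/6   1/2 ]
  [ 0     0   0   1     0    -2 ]
  [ 0   1/2   1  -1  -5/4   3/4 ]
R4 := R4 − 1/2·R2
  [ 1  -1/2  -2   1   5/4  -7/4 ]
  [ 0     1   2  -2  -5/6   1/2 ]
  [ 0     0   0   1     0    -2 ]
  [ 0     0   0   0  -5/6   1/2 ]
R4 := -6/5·R4
  [ 1  -1/2  -2   1   5/4  -7/4 ]
  [ 0     1   2  -2  -5/6   1/2 ]
  [ 0     0   0   1     0    -2 ]
  [ 0     0   0   0     1  -3/5 ]
R2 := R2 + 5/6·R4
  [ 1  -1/2  -2   1  5/4  -7/4 ]
  [ 0     1   2  -2    0     0 ]
  [ 0     0   0   1    0    -2 ]
  [ 0     0   0   0    1  -3/5 ]
R1 := R1 − 5/4·R4
  [ 1  -1/2  -2   1  0    -1 ]
  [ 0     1   2  -2  0     0 ]
  [ 0     0   0   1  0    -2 ]
  [ 0     0   0   0  1  -3/5 ]
R2 := R2 + 2·R3
  [ 1  -1/2  -2  1  0    -1 ]
  [ 0     1   2  0  0    -4 ]
  [ 0     0   0  1  0    -2 ]
  [ 0     0   0  0  1  -3/5 ]
R1 := R1 − R3
  [ 1  -1/2  -2  0  0     1 ]
  [ 0     1   2  0  0    -4 ]
  [ 0     0   0  1  0    -2 ]
  [ 0     0   0  0  1  -3/5 ]
R1 := R1 + 1/2·R2
  [ 1  0  -1  0  0    -1 ]
  [ 0  1   2  0  0    -4 ]
  [ 0  0   0  1  0    -2 ]
  [ 0  0   0  0  1  -3/5 ]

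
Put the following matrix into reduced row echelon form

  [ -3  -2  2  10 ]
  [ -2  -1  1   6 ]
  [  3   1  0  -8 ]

[[1, 0, 0, -2], [0, 1, 0, -2], [0, 0, 1, 0]]

r1 → -1/3·r1
  [  1  2/3  -2/3  -10/3 ]
  [ -2   -1     1      6 ]
  [  3    1     0     -8 ]
r2 → r2 + 2·r1
  [ 1  2/3  -2/3  -10/3 ]
  [ 0  1/3  -1/3   -2/3 ]
  [ 3    1     0     -8 ]
r3 → r3 − 3·r1
  [ 1  2/3  -2/3  -10/3 ]
  [ 0  1/3  -1/3   -2/3 ]
  [ 0   -1     2      2 ]
r2 → 3·r2
  [ 1  2/3  -2/3  -10/3 ]
  [ 0    1    -1     -2 ]
  [ 0   -1     2      2 ]
r3 → r3 + r2
  [ 1  2/3  -2/3  -10/3 ]
  [ 0    1    -1     -2 ]
  [ 0    0     1      0 ]
r2 → r2 + r3
  [ 1  2/3  -2/3  -10/3 ]
  [ 0    1     0     -2 ]
  [ 0    0     1      0 ]
r1 → r1 + 2/3·r3
  [ 1  2/3  0  -10/3 ]
  [ 0    1  0     -2 ]
  [ 0    0  1      0 ]
r1 → r1 − 2/3·r2
  [ 1  0  0  -2 ]
  [ 0  1  0  -2 ]
  [ 0  0  1   0 ]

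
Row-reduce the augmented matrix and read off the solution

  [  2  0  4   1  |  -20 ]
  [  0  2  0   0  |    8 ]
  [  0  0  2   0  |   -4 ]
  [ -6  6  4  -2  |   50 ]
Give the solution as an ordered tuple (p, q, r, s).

(-5, 4, -2, -2)

r1 -> 1/2·r1
  [  1  0  2  1/2  |  -10 ]
  [  0  2  0    0  |    8 ]
  [  0  0  2    0  |   -4 ]
  [ -6  6  4   -2  |   50 ]
r4 -> r4 + 6·r1
  [ 1  0   2  1/2  |  -10 ]
  [ 0  2   0    0  |    8 ]
  [ 0  0   2    0  |   -4 ]
  [ 0  6  16    1  |  -10 ]
r2 -> 1/2·r2
  [ 1  0   2  1/2  |  -10 ]
  [ 0  1   0    0  |    4 ]
  [ 0  0   2    0  |   -4 ]
  [ 0  6  16    1  |  -10 ]
r4 -> r4 − 6·r2
  [ 1  0   2  1/2  |  -10 ]
  [ 0  1   0    0  |    4 ]
  [ 0  0   2    0  |   -4 ]
  [ 0  0  16    1  |  -34 ]
r3 -> 1/2·r3
  [ 1  0   2  1/2  |  -10 ]
  [ 0  1   0    0  |    4 ]
  [ 0  0   1    0  |   -2 ]
  [ 0  0  16    1  |  -34 ]
r4 -> r4 − 16·r3
  [ 1  0  2  1/2  |  -10 ]
  [ 0  1  0    0  |    4 ]
  [ 0  0  1    0  |   -2 ]
  [ 0  0  0    1  |   -2 ]
r1 -> r1 − 1/2·r4
  [ 1  0  2  0  |  -9 ]
  [ 0  1  0  0  |   4 ]
  [ 0  0  1  0  |  -2 ]
  [ 0  0  0  1  |  -2 ]
r1 -> r1 − 2·r3
  [ 1  0  0  0  |  -5 ]
  [ 0  1  0  0  |   4 ]
  [ 0  0  1  0  |  -2 ]
  [ 0  0  0  1  |  -2 ]
Reading off the last column: p = -5, q = 4, r = -2, s = -2.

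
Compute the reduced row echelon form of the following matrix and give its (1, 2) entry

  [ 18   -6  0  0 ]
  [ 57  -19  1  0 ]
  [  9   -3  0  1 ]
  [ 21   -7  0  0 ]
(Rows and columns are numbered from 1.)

R1 ← 1/18·R1
  [  1  -1/3  0  0 ]
  [ 57   -19  1  0 ]
  [  9    -3  0  1 ]
  [ 21    -7  0  0 ]
R2 ← R2 − 57·R1
  [  1  -1/3  0  0 ]
  [  0     0  1  0 ]
  [  9    -3  0  1 ]
  [ 21    -7  0  0 ]
R3 ← R3 − 9·R1
  [  1  -1/3  0  0 ]
  [  0     0  1  0 ]
  [  0     0  0  1 ]
  [ 21    -7  0  0 ]
R4 ← R4 − 21·R1
  [ 1  -1/3  0  0 ]
  [ 0     0  1  0 ]
  [ 0     0  0  1 ]
  [ 0     0  0  0 ]

-1/3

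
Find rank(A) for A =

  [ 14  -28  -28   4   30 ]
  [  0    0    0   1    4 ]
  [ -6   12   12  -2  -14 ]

ρ1 ← 1/14·ρ1
  [  1  -2  -2  2/7  15/7 ]
  [  0   0   0    1     4 ]
  [ -6  12  12   -2   -14 ]
ρ3 ← ρ3 + 6·ρ1
  [ 1  -2  -2   2/7  15/7 ]
  [ 0   0   0     1     4 ]
  [ 0   0   0  -2/7  -8/7 ]
ρ3 ← ρ3 + 2/7·ρ2
  [ 1  -2  -2  2/7  15/7 ]
  [ 0   0   0    1     4 ]
  [ 0   0   0    0     0 ]
ρ1 ← ρ1 − 2/7·ρ2
  [ 1  -2  -2  0  1 ]
  [ 0   0   0  1  4 ]
  [ 0   0   0  0  0 ]
The reduced form has 2 nonzero rows.

rank = 2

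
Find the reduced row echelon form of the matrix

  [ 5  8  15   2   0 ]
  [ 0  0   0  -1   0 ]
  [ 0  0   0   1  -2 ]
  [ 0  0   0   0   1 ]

Multiply R1 by 1/5.
Multiply R2 by -1.
Subtract R2 from R3.
Multiply R3 by -1/2.
Subtract R3 from R4.
Subtract 2/5 times R2 from R1.

[[1, 8/5, 3, 0, 0], [0, 0, 0, 1, 0], [0, 0, 0, 0, 1], [0, 0, 0, 0, 0]]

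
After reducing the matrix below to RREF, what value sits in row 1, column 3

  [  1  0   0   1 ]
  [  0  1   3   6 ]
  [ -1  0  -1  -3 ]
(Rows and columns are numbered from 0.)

0

ρ3 → ρ3 + ρ1
  [ 1  0   0   1 ]
  [ 0  1   3   6 ]
  [ 0  0  -1  -2 ]
ρ3 → -1·ρ3
  [ 1  0  0  1 ]
  [ 0  1  3  6 ]
  [ 0  0  1  2 ]
ρ2 → ρ2 − 3·ρ3
  [ 1  0  0  1 ]
  [ 0  1  0  0 ]
  [ 0  0  1  2 ]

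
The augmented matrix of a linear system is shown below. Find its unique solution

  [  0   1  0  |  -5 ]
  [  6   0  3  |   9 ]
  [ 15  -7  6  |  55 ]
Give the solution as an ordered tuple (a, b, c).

(2/3, -5, 5/3)

Swap R1 and R2.
Multiply R1 by 1/6.
Subtract 15 times R1 from R3.
Add 7 times R2 to R3.
Multiply R3 by -2/3.
Subtract 1/2 times R3 from R1.
Reading off the last column: a = 2/3, b = -5, c = 5/3.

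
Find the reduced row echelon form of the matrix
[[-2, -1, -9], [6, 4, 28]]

ρ1 → -1/2·ρ1
  [ 1  1/2  9/2 ]
  [ 6    4   28 ]
ρ2 → ρ2 − 6·ρ1
  [ 1  1/2  9/2 ]
  [ 0    1    1 ]
ρ1 → ρ1 − 1/2·ρ2
  [ 1  0  4 ]
  [ 0  1  1 ]

[[1, 0, 4], [0, 1, 1]]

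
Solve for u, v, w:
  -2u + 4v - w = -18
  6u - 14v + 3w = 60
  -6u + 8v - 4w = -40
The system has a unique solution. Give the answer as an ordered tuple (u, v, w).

Form the augmented matrix and row-reduce:
  [ -2    4  -1  |  -18 ]
  [  6  -14   3  |   60 ]
  [ -6    8  -4  |  -40 ]
r1 := -1/2·r1
r2 := r2 − 6·r1
r3 := r3 + 6·r1
r2 := -1/2·r2
r3 := r3 + 4·r2
r3 := -1·r3
r1 := r1 − 1/2·r3
r1 := r1 + 2·r2
Reading off the last column: u = 4, v = -3, w = -2.

(4, -3, -2)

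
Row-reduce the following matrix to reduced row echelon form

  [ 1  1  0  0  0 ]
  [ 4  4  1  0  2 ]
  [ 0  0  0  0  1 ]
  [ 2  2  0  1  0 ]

[[1, 1, 0, 0, 0], [0, 0, 1, 0, 0], [0, 0, 0, 1, 0], [0, 0, 0, 0, 1]]

r2 ← r2 − 4·r1
  [ 1  1  0  0  0 ]
  [ 0  0  1  0  2 ]
  [ 0  0  0  0  1 ]
  [ 2  2  0  1  0 ]
r4 ← r4 − 2·r1
  [ 1  1  0  0  0 ]
  [ 0  0  1  0  2 ]
  [ 0  0  0  0  1 ]
  [ 0  0  0  1  0 ]
r3 <=> r4
  [ 1  1  0  0  0 ]
  [ 0  0  1  0  2 ]
  [ 0  0  0  1  0 ]
  [ 0  0  0  0  1 ]
r2 ← r2 − 2·r4
  [ 1  1  0  0  0 ]
  [ 0  0  1  0  0 ]
  [ 0  0  0  1  0 ]
  [ 0  0  0  0  1 ]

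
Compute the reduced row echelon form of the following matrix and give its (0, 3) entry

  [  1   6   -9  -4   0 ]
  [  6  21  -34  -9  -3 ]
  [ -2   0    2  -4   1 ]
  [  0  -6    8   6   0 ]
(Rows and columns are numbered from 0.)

Subtract 6 times ρ1 from ρ2.
  [  1    6  -9  -4   0 ]
  [  0  -15  20  15  -3 ]
  [ -2    0   2  -4   1 ]
  [  0   -6   8   6   0 ]
Add 2 times ρ1 to ρ3.
  [ 1    6   -9   -4   0 ]
  [ 0  -15   20   15  -3 ]
  [ 0   12  -16  -12   1 ]
  [ 0   -6    8    6   0 ]
Multiply ρ2 by -1/15.
  [ 1   6    -9   -4    0 ]
  [ 0   1  -4/3   -1  1/5 ]
  [ 0  12   -16  -12    1 ]
  [ 0  -6     8    6    0 ]
Subtract 12 times ρ2 from ρ3.
  [ 1   6    -9  -4     0 ]
  [ 0   1  -4/3  -1   1/5 ]
  [ 0   0     0   0  -7/5 ]
  [ 0  -6     8   6     0 ]
Add 6 times ρ2 to ρ4.
  [ 1  6    -9  -4     0 ]
  [ 0  1  -4/3  -1   1/5 ]
  [ 0  0     0   0  -7/5 ]
  [ 0  0     0   0   6/5 ]
Multiply ρ3 by -5/7.
  [ 1  6    -9  -4    0 ]
  [ 0  1  -4/3  -1  1/5 ]
  [ 0  0     0   0    1 ]
  [ 0  0     0   0  6/5 ]
Subtract 6/5 times ρ3 from ρ4.
  [ 1  6    -9  -4    0 ]
  [ 0  1  -4/3  -1  1/5 ]
  [ 0  0     0   0    1 ]
  [ 0  0     0   0    0 ]
Subtract 1/5 times ρ3 from ρ2.
  [ 1  6    -9  -4  0 ]
  [ 0  1  -4/3  -1  0 ]
  [ 0  0     0   0  1 ]
  [ 0  0     0   0  0 ]
Subtract 6 times ρ2 from ρ1.
  [ 1  0    -1   2  0 ]
  [ 0  1  -4/3  -1  0 ]
  [ 0  0     0   0  1 ]
  [ 0  0     0   0  0 ]

2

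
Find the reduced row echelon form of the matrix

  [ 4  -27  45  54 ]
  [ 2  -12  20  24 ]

R1 := 1/4·R1
  [ 1  -27/4  45/4  27/2 ]
  [ 2    -12    20    24 ]
R2 := R2 − 2·R1
  [ 1  -27/4  45/4  27/2 ]
  [ 0    3/2  -5/2    -3 ]
R2 := 2/3·R2
  [ 1  -27/4  45/4  27/2 ]
  [ 0      1  -5/3    -2 ]
R1 := R1 + 27/4·R2
  [ 1  0     0   0 ]
  [ 0  1  -5/3  -2 ]

[[1, 0, 0, 0], [0, 1, -5/3, -2]]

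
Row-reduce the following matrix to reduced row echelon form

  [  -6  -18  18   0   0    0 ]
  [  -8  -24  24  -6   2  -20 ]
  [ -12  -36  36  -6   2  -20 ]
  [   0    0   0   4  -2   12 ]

r1 → -1/6·r1
  [   1    3  -3   0   0    0 ]
  [  -8  -24  24  -6   2  -20 ]
  [ -12  -36  36  -6   2  -20 ]
  [   0    0   0   4  -2   12 ]
r2 → r2 + 8·r1
  [   1    3  -3   0   0    0 ]
  [   0    0   0  -6   2  -20 ]
  [ -12  -36  36  -6   2  -20 ]
  [   0    0   0   4  -2   12 ]
r3 → r3 + 12·r1
  [ 1  3  -3   0   0    0 ]
  [ 0  0   0  -6   2  -20 ]
  [ 0  0   0  -6   2  -20 ]
  [ 0  0   0   4  -2   12 ]
r2 → -1/6·r2
  [ 1  3  -3   0     0     0 ]
  [ 0  0   0   1  -1/3  10/3 ]
  [ 0  0   0  -6     2   -20 ]
  [ 0  0   0   4    -2    12 ]
r3 → r3 + 6·r2
  [ 1  3  -3  0     0     0 ]
  [ 0  0   0  1  -1/3  10/3 ]
  [ 0  0   0  0     0     0 ]
  [ 0  0   0  4    -2    12 ]
r4 → r4 − 4·r2
  [ 1  3  -3  0     0     0 ]
  [ 0  0   0  1  -1/3  10/3 ]
  [ 0  0   0  0     0     0 ]
  [ 0  0   0  0  -2/3  -4/3 ]
r3 <=> r4
  [ 1  3  -3  0     0     0 ]
  [ 0  0   0  1  -1/3  10/3 ]
  [ 0  0   0  0  -2/3  -4/3 ]
  [ 0  0   0  0     0     0 ]
r3 → -3/2·r3
  [ 1  3  -3  0     0     0 ]
  [ 0  0   0  1  -1/3  10/3 ]
  [ 0  0   0  0     1     2 ]
  [ 0  0   0  0     0     0 ]
r2 → r2 + 1/3·r3
  [ 1  3  -3  0  0  0 ]
  [ 0  0   0  1  0  4 ]
  [ 0  0   0  0  1  2 ]
  [ 0  0   0  0  0  0 ]

[[1, 3, -3, 0, 0, 0], [0, 0, 0, 1, 0, 4], [0, 0, 0, 0, 1, 2], [0, 0, 0, 0, 0, 0]]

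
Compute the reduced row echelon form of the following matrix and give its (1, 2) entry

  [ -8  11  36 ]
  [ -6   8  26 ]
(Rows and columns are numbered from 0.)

R1 ← -1/8·R1
  [  1  -11/8  -9/2 ]
  [ -6      8    26 ]
R2 ← R2 + 6·R1
  [ 1  -11/8  -9/2 ]
  [ 0   -1/4    -1 ]
R2 ← -4·R2
  [ 1  -11/8  -9/2 ]
  [ 0      1     4 ]
R1 ← R1 + 11/8·R2
  [ 1  0  1 ]
  [ 0  1  4 ]

4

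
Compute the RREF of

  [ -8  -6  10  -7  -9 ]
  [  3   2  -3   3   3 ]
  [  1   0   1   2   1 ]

ρ1 := -1/8·ρ1
  [ 1  3/4  -5/4  7/8  9/8 ]
  [ 3    2    -3    3    3 ]
  [ 1    0     1    2    1 ]
ρ2 := ρ2 − 3·ρ1
  [ 1   3/4  -5/4  7/8   9/8 ]
  [ 0  -1/4   3/4  3/8  -3/8 ]
  [ 1     0     1    2     1 ]
ρ3 := ρ3 − ρ1
  [ 1   3/4  -5/4  7/8   9/8 ]
  [ 0  -1/4   3/4  3/8  -3/8 ]
  [ 0  -3/4   9/4  9/8  -1/8 ]
ρ2 := -4·ρ2
  [ 1   3/4  -5/4   7/8   9/8 ]
  [ 0     1    -3  -3/2   3/2 ]
  [ 0  -3/4   9/4   9/8  -1/8 ]
ρ3 := ρ3 + 3/4·ρ2
  [ 1  3/4  -5/4   7/8  9/8 ]
  [ 0    1    -3  -3/2  3/2 ]
  [ 0    0     0     0    1 ]
ρ2 := ρ2 − 3/2·ρ3
  [ 1  3/4  -5/4   7/8  9/8 ]
  [ 0    1    -3  -3/2    0 ]
  [ 0    0     0     0    1 ]
ρ1 := ρ1 − 9/8·ρ3
  [ 1  3/4  -5/4   7/8  0 ]
  [ 0    1    -3  -3/2  0 ]
  [ 0    0     0     0  1 ]
ρ1 := ρ1 − 3/4·ρ2
  [ 1  0   1     2  0 ]
  [ 0  1  -3  -3/2  0 ]
  [ 0  0   0     0  1 ]

[[1, 0, 1, 2, 0], [0, 1, -3, -3/2, 0], [0, 0, 0, 0, 1]]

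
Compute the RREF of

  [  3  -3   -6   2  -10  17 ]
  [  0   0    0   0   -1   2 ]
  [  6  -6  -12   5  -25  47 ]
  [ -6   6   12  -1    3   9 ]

[[1, -1, -2, 0, 0, -3], [0, 0, 0, 1, 0, 3], [0, 0, 0, 0, 1, -2], [0, 0, 0, 0, 0, 0]]

ρ1 ← 1/3·ρ1
  [  1  -1   -2  2/3  -10/3  17/3 ]
  [  0   0    0    0     -1     2 ]
  [  6  -6  -12    5    -25    47 ]
  [ -6   6   12   -1      3     9 ]
ρ3 ← ρ3 − 6·ρ1
  [  1  -1  -2  2/3  -10/3  17/3 ]
  [  0   0   0    0     -1     2 ]
  [  0   0   0    1     -5    13 ]
  [ -6   6  12   -1      3     9 ]
ρ4 ← ρ4 + 6·ρ1
  [ 1  -1  -2  2/3  -10/3  17/3 ]
  [ 0   0   0    0     -1     2 ]
  [ 0   0   0    1     -5    13 ]
  [ 0   0   0    3    -17    43 ]
ρ2 <=> ρ3
  [ 1  -1  -2  2/3  -10/3  17/3 ]
  [ 0   0   0    1     -5    13 ]
  [ 0   0   0    0     -1     2 ]
  [ 0   0   0    3    -17    43 ]
ρ4 ← ρ4 − 3·ρ2
  [ 1  -1  -2  2/3  -10/3  17/3 ]
  [ 0   0   0    1     -5    13 ]
  [ 0   0   0    0     -1     2 ]
  [ 0   0   0    0     -2     4 ]
ρ3 ← -1·ρ3
  [ 1  -1  -2  2/3  -10/3  17/3 ]
  [ 0   0   0    1     -5    13 ]
  [ 0   0   0    0      1    -2 ]
  [ 0   0   0    0     -2     4 ]
ρ4 ← ρ4 + 2·ρ3
  [ 1  -1  -2  2/3  -10/3  17/3 ]
  [ 0   0   0    1     -5    13 ]
  [ 0   0   0    0      1    -2 ]
  [ 0   0   0    0      0     0 ]
ρ2 ← ρ2 + 5·ρ3
  [ 1  -1  -2  2/3  -10/3  17/3 ]
  [ 0   0   0    1      0     3 ]
  [ 0   0   0    0      1    -2 ]
  [ 0   0   0    0      0     0 ]
ρ1 ← ρ1 + 10/3·ρ3
  [ 1  -1  -2  2/3  0  -1 ]
  [ 0   0   0    1  0   3 ]
  [ 0   0   0    0  1  -2 ]
  [ 0   0   0    0  0   0 ]
ρ1 ← ρ1 − 2/3·ρ2
  [ 1  -1  -2  0  0  -3 ]
  [ 0   0   0  1  0   3 ]
  [ 0   0   0  0  1  -2 ]
  [ 0   0   0  0  0   0 ]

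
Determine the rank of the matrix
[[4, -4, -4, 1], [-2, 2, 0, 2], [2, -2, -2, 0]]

rank = 3

Multiply ρ1 by 1/4.
  [  1  -1  -1  1/4 ]
  [ -2   2   0    2 ]
  [  2  -2  -2    0 ]
Add 2 times ρ1 to ρ2.
  [ 1  -1  -1  1/4 ]
  [ 0   0  -2  5/2 ]
  [ 2  -2  -2    0 ]
Subtract 2 times ρ1 from ρ3.
  [ 1  -1  -1   1/4 ]
  [ 0   0  -2   5/2 ]
  [ 0   0   0  -1/2 ]
Multiply ρ2 by -1/2.
  [ 1  -1  -1   1/4 ]
  [ 0   0   1  -5/4 ]
  [ 0   0   0  -1/2 ]
Multiply ρ3 by -2.
  [ 1  -1  -1   1/4 ]
  [ 0   0   1  -5/4 ]
  [ 0   0   0     1 ]
Add 5/4 times ρ3 to ρ2.
  [ 1  -1  -1  1/4 ]
  [ 0   0   1    0 ]
  [ 0   0   0    1 ]
Subtract 1/4 times ρ3 from ρ1.
  [ 1  -1  -1  0 ]
  [ 0   0   1  0 ]
  [ 0   0   0  1 ]
Add ρ2 to ρ1.
  [ 1  -1  0  0 ]
  [ 0   0  1  0 ]
  [ 0   0  0  1 ]
The reduced form has 3 nonzero rows.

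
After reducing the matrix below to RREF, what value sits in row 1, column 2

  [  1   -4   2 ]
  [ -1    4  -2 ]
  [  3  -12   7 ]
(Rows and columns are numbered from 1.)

-4

ρ2 := ρ2 + ρ1
  [ 1   -4  2 ]
  [ 0    0  0 ]
  [ 3  -12  7 ]
ρ3 := ρ3 − 3·ρ1
  [ 1  -4  2 ]
  [ 0   0  0 ]
  [ 0   0  1 ]
ρ2 <-> ρ3
  [ 1  -4  2 ]
  [ 0   0  1 ]
  [ 0   0  0 ]
ρ1 := ρ1 − 2·ρ2
  [ 1  -4  0 ]
  [ 0   0  1 ]
  [ 0   0  0 ]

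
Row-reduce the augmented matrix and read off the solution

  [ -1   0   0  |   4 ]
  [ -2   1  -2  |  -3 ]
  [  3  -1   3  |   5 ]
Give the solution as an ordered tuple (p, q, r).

R1 ← -1·R1
  [  1   0   0  |  -4 ]
  [ -2   1  -2  |  -3 ]
  [  3  -1   3  |   5 ]
R2 ← R2 + 2·R1
  [ 1   0   0  |   -4 ]
  [ 0   1  -2  |  -11 ]
  [ 3  -1   3  |    5 ]
R3 ← R3 − 3·R1
  [ 1   0   0  |   -4 ]
  [ 0   1  -2  |  -11 ]
  [ 0  -1   3  |   17 ]
R3 ← R3 + R2
  [ 1  0   0  |   -4 ]
  [ 0  1  -2  |  -11 ]
  [ 0  0   1  |    6 ]
R2 ← R2 + 2·R3
  [ 1  0  0  |  -4 ]
  [ 0  1  0  |   1 ]
  [ 0  0  1  |   6 ]
Reading off the last column: p = -4, q = 1, r = 6.

(-4, 1, 6)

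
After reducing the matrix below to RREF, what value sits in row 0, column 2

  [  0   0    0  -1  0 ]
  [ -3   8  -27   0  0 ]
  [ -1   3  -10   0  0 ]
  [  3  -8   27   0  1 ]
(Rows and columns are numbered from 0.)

r1 ↔ r2
  [ -3   8  -27   0  0 ]
  [  0   0    0  -1  0 ]
  [ -1   3  -10   0  0 ]
  [  3  -8   27   0  1 ]
r1 := -1/3·r1
  [  1  -8/3    9   0  0 ]
  [  0     0    0  -1  0 ]
  [ -1     3  -10   0  0 ]
  [  3    -8   27   0  1 ]
r3 := r3 + r1
  [ 1  -8/3   9   0  0 ]
  [ 0     0   0  -1  0 ]
  [ 0   1/3  -1   0  0 ]
  [ 3    -8  27   0  1 ]
r4 := r4 − 3·r1
  [ 1  -8/3   9   0  0 ]
  [ 0     0   0  -1  0 ]
  [ 0   1/3  -1   0  0 ]
  [ 0     0   0   0  1 ]
r2 ↔ r3
  [ 1  -8/3   9   0  0 ]
  [ 0   1/3  -1   0  0 ]
  [ 0     0   0  -1  0 ]
  [ 0     0   0   0  1 ]
r2 := 3·r2
  [ 1  -8/3   9   0  0 ]
  [ 0     1  -3   0  0 ]
  [ 0     0   0  -1  0 ]
  [ 0     0   0   0  1 ]
r3 := -1·r3
  [ 1  -8/3   9  0  0 ]
  [ 0     1  -3  0  0 ]
  [ 0     0   0  1  0 ]
  [ 0     0   0  0  1 ]
r1 := r1 + 8/3·r2
  [ 1  0   1  0  0 ]
  [ 0  1  -3  0  0 ]
  [ 0  0   0  1  0 ]
  [ 0  0   0  0  1 ]

1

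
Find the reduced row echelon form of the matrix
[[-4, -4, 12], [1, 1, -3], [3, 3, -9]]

R1 ← -1/4·R1
  [ 1  1  -3 ]
  [ 1  1  -3 ]
  [ 3  3  -9 ]
R2 ← R2 − R1
  [ 1  1  -3 ]
  [ 0  0   0 ]
  [ 3  3  -9 ]
R3 ← R3 − 3·R1
  [ 1  1  -3 ]
  [ 0  0   0 ]
  [ 0  0   0 ]

[[1, 1, -3], [0, 0, 0], [0, 0, 0]]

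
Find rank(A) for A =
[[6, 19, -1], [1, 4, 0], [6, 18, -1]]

r1 → 1/6·r1
  [ 1  19/6  -1/6 ]
  [ 1     4     0 ]
  [ 6    18    -1 ]
r2 → r2 − r1
  [ 1  19/6  -1/6 ]
  [ 0   5/6   1/6 ]
  [ 6    18    -1 ]
r3 → r3 − 6·r1
  [ 1  19/6  -1/6 ]
  [ 0   5/6   1/6 ]
  [ 0    -1     0 ]
r2 → 6/5·r2
  [ 1  19/6  -1/6 ]
  [ 0     1   1/5 ]
  [ 0    -1     0 ]
r3 → r3 + r2
  [ 1  19/6  -1/6 ]
  [ 0     1   1/5 ]
  [ 0     0   1/5 ]
r3 → 5·r3
  [ 1  19/6  -1/6 ]
  [ 0     1   1/5 ]
  [ 0     0     1 ]
r2 → r2 − 1/5·r3
  [ 1  19/6  -1/6 ]
  [ 0     1     0 ]
  [ 0     0     1 ]
r1 → r1 + 1/6·r3
  [ 1  19/6  0 ]
  [ 0     1  0 ]
  [ 0     0  1 ]
r1 → r1 − 19/6·r2
  [ 1  0  0 ]
  [ 0  1  0 ]
  [ 0  0  1 ]
The reduced form has 3 nonzero rows.

rank = 3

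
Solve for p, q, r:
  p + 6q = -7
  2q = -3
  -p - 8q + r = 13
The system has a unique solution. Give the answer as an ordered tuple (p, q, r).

(2, -3/2, 3)

Form the augmented matrix and row-reduce:
  [  1   6  0  |  -7 ]
  [  0   2  0  |  -3 ]
  [ -1  -8  1  |  13 ]
R3 → R3 + R1
R2 → 1/2·R2
R3 → R3 + 2·R2
R1 → R1 − 6·R2
Reading off the last column: p = 2, q = -3/2, r = 3.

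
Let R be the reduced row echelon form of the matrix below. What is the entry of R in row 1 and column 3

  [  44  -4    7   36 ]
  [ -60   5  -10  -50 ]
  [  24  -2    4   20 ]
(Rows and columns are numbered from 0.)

2

R1 ← 1/44·R1
  [   1  -1/11  7/44  9/11 ]
  [ -60      5   -10   -50 ]
  [  24     -2     4    20 ]
R2 ← R2 + 60·R1
  [  1  -1/11   7/44    9/11 ]
  [  0  -5/11  -5/11  -10/11 ]
  [ 24     -2      4      20 ]
R3 ← R3 − 24·R1
  [ 1  -1/11   7/44    9/11 ]
  [ 0  -5/11  -5/11  -10/11 ]
  [ 0   2/11   2/11    4/11 ]
R2 ← -11/5·R2
  [ 1  -1/11  7/44  9/11 ]
  [ 0      1     1     2 ]
  [ 0   2/11  2/11  4/11 ]
R3 ← R3 − 2/11·R2
  [ 1  -1/11  7/44  9/11 ]
  [ 0      1     1     2 ]
  [ 0      0     0     0 ]
R1 ← R1 + 1/11·R2
  [ 1  0  1/4  1 ]
  [ 0  1    1  2 ]
  [ 0  0    0  0 ]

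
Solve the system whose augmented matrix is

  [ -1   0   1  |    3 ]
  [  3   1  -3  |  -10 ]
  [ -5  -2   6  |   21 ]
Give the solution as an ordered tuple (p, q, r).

ρ1 := -1·ρ1
  [  1   0  -1  |   -3 ]
  [  3   1  -3  |  -10 ]
  [ -5  -2   6  |   21 ]
ρ2 := ρ2 − 3·ρ1
  [  1   0  -1  |  -3 ]
  [  0   1   0  |  -1 ]
  [ -5  -2   6  |  21 ]
ρ3 := ρ3 + 5·ρ1
  [ 1   0  -1  |  -3 ]
  [ 0   1   0  |  -1 ]
  [ 0  -2   1  |   6 ]
ρ3 := ρ3 + 2·ρ2
  [ 1  0  -1  |  -3 ]
  [ 0  1   0  |  -1 ]
  [ 0  0   1  |   4 ]
ρ1 := ρ1 + ρ3
  [ 1  0  0  |   1 ]
  [ 0  1  0  |  -1 ]
  [ 0  0  1  |   4 ]
Reading off the last column: p = 1, q = -1, r = 4.

(1, -1, 4)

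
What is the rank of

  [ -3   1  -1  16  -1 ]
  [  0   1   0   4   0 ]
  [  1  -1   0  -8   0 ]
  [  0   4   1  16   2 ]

rank = 4

ρ1 → -1/3·ρ1
  [ 1  -1/3  1/3  -16/3  1/3 ]
  [ 0     1    0      4    0 ]
  [ 1    -1    0     -8    0 ]
  [ 0     4    1     16    2 ]
ρ3 → ρ3 − ρ1
  [ 1  -1/3   1/3  -16/3   1/3 ]
  [ 0     1     0      4     0 ]
  [ 0  -2/3  -1/3   -8/3  -1/3 ]
  [ 0     4     1     16     2 ]
ρ3 → ρ3 + 2/3·ρ2
  [ 1  -1/3   1/3  -16/3   1/3 ]
  [ 0     1     0      4     0 ]
  [ 0     0  -1/3      0  -1/3 ]
  [ 0     4     1     16     2 ]
ρ4 → ρ4 − 4·ρ2
  [ 1  -1/3   1/3  -16/3   1/3 ]
  [ 0     1     0      4     0 ]
  [ 0     0  -1/3      0  -1/3 ]
  [ 0     0     1      0     2 ]
ρ3 → -3·ρ3
  [ 1  -1/3  1/3  -16/3  1/3 ]
  [ 0     1    0      4    0 ]
  [ 0     0    1      0    1 ]
  [ 0     0    1      0    2 ]
ρ4 → ρ4 − ρ3
  [ 1  -1/3  1/3  -16/3  1/3 ]
  [ 0     1    0      4    0 ]
  [ 0     0    1      0    1 ]
  [ 0     0    0      0    1 ]
ρ3 → ρ3 − ρ4
  [ 1  -1/3  1/3  -16/3  1/3 ]
  [ 0     1    0      4    0 ]
  [ 0     0    1      0    0 ]
  [ 0     0    0      0    1 ]
ρ1 → ρ1 − 1/3·ρ4
  [ 1  -1/3  1/3  -16/3  0 ]
  [ 0     1    0      4  0 ]
  [ 0     0    1      0  0 ]
  [ 0     0    0      0  1 ]
ρ1 → ρ1 − 1/3·ρ3
  [ 1  -1/3  0  -16/3  0 ]
  [ 0     1  0      4  0 ]
  [ 0     0  1      0  0 ]
  [ 0     0  0      0  1 ]
ρ1 → ρ1 + 1/3·ρ2
  [ 1  0  0  -4  0 ]
  [ 0  1  0   4  0 ]
  [ 0  0  1   0  0 ]
  [ 0  0  0   0  1 ]
The reduced form has 4 nonzero rows.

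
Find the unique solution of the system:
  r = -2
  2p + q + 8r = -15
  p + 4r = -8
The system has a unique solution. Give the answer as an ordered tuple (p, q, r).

(0, 1, -2)

Form the augmented matrix and row-reduce:
  [ 0  0  1  |   -2 ]
  [ 2  1  8  |  -15 ]
  [ 1  0  4  |   -8 ]
ρ1 <=> ρ2
  [ 2  1  8  |  -15 ]
  [ 0  0  1  |   -2 ]
  [ 1  0  4  |   -8 ]
ρ1 ← 1/2·ρ1
  [ 1  1/2  4  |  -15/2 ]
  [ 0    0  1  |     -2 ]
  [ 1    0  4  |     -8 ]
ρ3 ← ρ3 − ρ1
  [ 1   1/2  4  |  -15/2 ]
  [ 0     0  1  |     -2 ]
  [ 0  -1/2  0  |   -1/2 ]
ρ2 <=> ρ3
  [ 1   1/2  4  |  -15/2 ]
  [ 0  -1/2  0  |   -1/2 ]
  [ 0     0  1  |     -2 ]
ρ2 ← -2·ρ2
  [ 1  1/2  4  |  -15/2 ]
  [ 0    1  0  |      1 ]
  [ 0    0  1  |     -2 ]
ρ1 ← ρ1 − 4·ρ3
  [ 1  1/2  0  |  1/2 ]
  [ 0    1  0  |    1 ]
  [ 0    0  1  |   -2 ]
ρ1 ← ρ1 − 1/2·ρ2
  [ 1  0  0  |   0 ]
  [ 0  1  0  |   1 ]
  [ 0  0  1  |  -2 ]
Reading off the last column: p = 0, q = 1, r = -2.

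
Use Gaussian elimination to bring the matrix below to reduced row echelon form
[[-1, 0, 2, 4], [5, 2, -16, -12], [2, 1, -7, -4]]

R1 ← -1·R1
  [ 1  0   -2   -4 ]
  [ 5  2  -16  -12 ]
  [ 2  1   -7   -4 ]
R2 ← R2 − 5·R1
  [ 1  0  -2  -4 ]
  [ 0  2  -6   8 ]
  [ 2  1  -7  -4 ]
R3 ← R3 − 2·R1
  [ 1  0  -2  -4 ]
  [ 0  2  -6   8 ]
  [ 0  1  -3   4 ]
R2 ← 1/2·R2
  [ 1  0  -2  -4 ]
  [ 0  1  -3   4 ]
  [ 0  1  -3   4 ]
R3 ← R3 − R2
  [ 1  0  -2  -4 ]
  [ 0  1  -3   4 ]
  [ 0  0   0   0 ]

[[1, 0, -2, -4], [0, 1, -3, 4], [0, 0, 0, 0]]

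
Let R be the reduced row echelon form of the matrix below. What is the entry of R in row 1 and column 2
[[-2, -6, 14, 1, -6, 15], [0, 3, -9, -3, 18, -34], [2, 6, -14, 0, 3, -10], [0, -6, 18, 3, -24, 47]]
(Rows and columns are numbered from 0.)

-3

Multiply R1 by -1/2.
  [ 1   3   -7  -1/2    3  -15/2 ]
  [ 0   3   -9    -3   18    -34 ]
  [ 2   6  -14     0    3    -10 ]
  [ 0  -6   18     3  -24     47 ]
Subtract 2 times R1 from R3.
  [ 1   3  -7  -1/2    3  -15/2 ]
  [ 0   3  -9    -3   18    -34 ]
  [ 0   0   0     1   -3      5 ]
  [ 0  -6  18     3  -24     47 ]
Multiply R2 by 1/3.
  [ 1   3  -7  -1/2    3  -15/2 ]
  [ 0   1  -3    -1    6  -34/3 ]
  [ 0   0   0     1   -3      5 ]
  [ 0  -6  18     3  -24     47 ]
Add 6 times R2 to R4.
  [ 1  3  -7  -1/2   3  -15/2 ]
  [ 0  1  -3    -1   6  -34/3 ]
  [ 0  0   0     1  -3      5 ]
  [ 0  0   0    -3  12    -21 ]
Add 3 times R3 to R4.
  [ 1  3  -7  -1/2   3  -15/2 ]
  [ 0  1  -3    -1   6  -34/3 ]
  [ 0  0   0     1  -3      5 ]
  [ 0  0   0     0   3     -6 ]
Multiply R4 by 1/3.
  [ 1  3  -7  -1/2   3  -15/2 ]
  [ 0  1  -3    -1   6  -34/3 ]
  [ 0  0   0     1  -3      5 ]
  [ 0  0   0     0   1     -2 ]
Add 3 times R4 to R3.
  [ 1  3  -7  -1/2  3  -15/2 ]
  [ 0  1  -3    -1  6  -34/3 ]
  [ 0  0   0     1  0     -1 ]
  [ 0  0   0     0  1     -2 ]
Subtract 6 times R4 from R2.
  [ 1  3  -7  -1/2  3  -15/2 ]
  [ 0  1  -3    -1  0    2/3 ]
  [ 0  0   0     1  0     -1 ]
  [ 0  0   0     0  1     -2 ]
Subtract 3 times R4 from R1.
  [ 1  3  -7  -1/2  0  -3/2 ]
  [ 0  1  -3    -1  0   2/3 ]
  [ 0  0   0     1  0    -1 ]
  [ 0  0   0     0  1    -2 ]
Add R3 to R2.
  [ 1  3  -7  -1/2  0  -3/2 ]
  [ 0  1  -3     0  0  -1/3 ]
  [ 0  0   0     1  0    -1 ]
  [ 0  0   0     0  1    -2 ]
Add 1/2 times R3 to R1.
  [ 1  3  -7  0  0    -2 ]
  [ 0  1  -3  0  0  -1/3 ]
  [ 0  0   0  1  0    -1 ]
  [ 0  0   0  0  1    -2 ]
Subtract 3 times R2 from R1.
  [ 1  0   2  0  0    -1 ]
  [ 0  1  -3  0  0  -1/3 ]
  [ 0  0   0  1  0    -1 ]
  [ 0  0   0  0  1    -2 ]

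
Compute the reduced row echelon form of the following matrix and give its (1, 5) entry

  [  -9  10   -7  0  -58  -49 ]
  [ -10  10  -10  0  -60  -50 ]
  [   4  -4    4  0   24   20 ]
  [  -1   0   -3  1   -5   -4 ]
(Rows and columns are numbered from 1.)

ρ1 → -1/9·ρ1
  [   1  -10/9  7/9  0  58/9  49/9 ]
  [ -10     10  -10  0   -60   -50 ]
  [   4     -4    4  0    24    20 ]
  [  -1      0   -3  1    -5    -4 ]
ρ2 → ρ2 + 10·ρ1
  [  1  -10/9    7/9  0  58/9  49/9 ]
  [  0  -10/9  -20/9  0  40/9  40/9 ]
  [  4     -4      4  0    24    20 ]
  [ -1      0     -3  1    -5    -4 ]
ρ3 → ρ3 − 4·ρ1
  [  1  -10/9    7/9  0   58/9   49/9 ]
  [  0  -10/9  -20/9  0   40/9   40/9 ]
  [  0    4/9    8/9  0  -16/9  -16/9 ]
  [ -1      0     -3  1     -5     -4 ]
ρ4 → ρ4 + ρ1
  [ 1  -10/9    7/9  0   58/9   49/9 ]
  [ 0  -10/9  -20/9  0   40/9   40/9 ]
  [ 0    4/9    8/9  0  -16/9  -16/9 ]
  [ 0  -10/9  -20/9  1   13/9   13/9 ]
ρ2 → -9/10·ρ2
  [ 1  -10/9    7/9  0   58/9   49/9 ]
  [ 0      1      2  0     -4     -4 ]
  [ 0    4/9    8/9  0  -16/9  -16/9 ]
  [ 0  -10/9  -20/9  1   13/9   13/9 ]
ρ3 → ρ3 − 4/9·ρ2
  [ 1  -10/9    7/9  0  58/9  49/9 ]
  [ 0      1      2  0    -4    -4 ]
  [ 0      0      0  0     0     0 ]
  [ 0  -10/9  -20/9  1  13/9  13/9 ]
ρ4 → ρ4 + 10/9·ρ2
  [ 1  -10/9  7/9  0  58/9  49/9 ]
  [ 0      1    2  0    -4    -4 ]
  [ 0      0    0  0     0     0 ]
  [ 0      0    0  1    -3    -3 ]
ρ3 ↔ ρ4
  [ 1  -10/9  7/9  0  58/9  49/9 ]
  [ 0      1    2  0    -4    -4 ]
  [ 0      0    0  1    -3    -3 ]
  [ 0      0    0  0     0     0 ]
ρ1 → ρ1 + 10/9·ρ2
  [ 1  0  3  0   2   1 ]
  [ 0  1  2  0  -4  -4 ]
  [ 0  0  0  1  -3  -3 ]
  [ 0  0  0  0   0   0 ]

2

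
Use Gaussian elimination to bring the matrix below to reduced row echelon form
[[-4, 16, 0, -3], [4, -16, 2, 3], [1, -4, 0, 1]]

ρ1 -> -1/4·ρ1
  [ 1   -4  0  3/4 ]
  [ 4  -16  2    3 ]
  [ 1   -4  0    1 ]
ρ2 -> ρ2 − 4·ρ1
  [ 1  -4  0  3/4 ]
  [ 0   0  2    0 ]
  [ 1  -4  0    1 ]
ρ3 -> ρ3 − ρ1
  [ 1  -4  0  3/4 ]
  [ 0   0  2    0 ]
  [ 0   0  0  1/4 ]
ρ2 -> 1/2·ρ2
  [ 1  -4  0  3/4 ]
  [ 0   0  1    0 ]
  [ 0   0  0  1/4 ]
ρ3 -> 4·ρ3
  [ 1  -4  0  3/4 ]
  [ 0   0  1    0 ]
  [ 0   0  0    1 ]
ρ1 -> ρ1 − 3/4·ρ3
  [ 1  -4  0  0 ]
  [ 0   0  1  0 ]
  [ 0   0  0  1 ]

[[1, -4, 0, 0], [0, 0, 1, 0], [0, 0, 0, 1]]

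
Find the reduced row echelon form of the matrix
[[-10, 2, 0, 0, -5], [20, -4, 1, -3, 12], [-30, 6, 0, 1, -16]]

Multiply r1 by -1/10.
Subtract 20 times r1 from r2.
Add 30 times r1 to r3.
Add 3 times r3 to r2.

[[1, -1/5, 0, 0, 1/2], [0, 0, 1, 0, -1], [0, 0, 0, 1, -1]]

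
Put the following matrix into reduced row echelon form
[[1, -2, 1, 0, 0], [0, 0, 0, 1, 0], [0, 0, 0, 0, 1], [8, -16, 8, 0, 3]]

R4 → R4 − 8·R1
  [ 1  -2  1  0  0 ]
  [ 0   0  0  1  0 ]
  [ 0   0  0  0  1 ]
  [ 0   0  0  0  3 ]
R4 → R4 − 3·R3
  [ 1  -2  1  0  0 ]
  [ 0   0  0  1  0 ]
  [ 0   0  0  0  1 ]
  [ 0   0  0  0  0 ]

[[1, -2, 1, 0, 0], [0, 0, 0, 1, 0], [0, 0, 0, 0, 1], [0, 0, 0, 0, 0]]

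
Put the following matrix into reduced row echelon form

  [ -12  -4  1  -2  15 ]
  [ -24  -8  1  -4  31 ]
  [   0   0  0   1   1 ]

ρ1 -> -1/12·ρ1
  [   1  1/3  -1/12  1/6  -5/4 ]
  [ -24   -8      1   -4    31 ]
  [   0    0      0    1     1 ]
ρ2 -> ρ2 + 24·ρ1
  [ 1  1/3  -1/12  1/6  -5/4 ]
  [ 0    0     -1    0     1 ]
  [ 0    0      0    1     1 ]
ρ2 -> -1·ρ2
  [ 1  1/3  -1/12  1/6  -5/4 ]
  [ 0    0      1    0    -1 ]
  [ 0    0      0    1     1 ]
ρ1 -> ρ1 − 1/6·ρ3
  [ 1  1/3  -1/12  0  -17/12 ]
  [ 0    0      1  0      -1 ]
  [ 0    0      0  1       1 ]
ρ1 -> ρ1 + 1/12·ρ2
  [ 1  1/3  0  0  -3/2 ]
  [ 0    0  1  0    -1 ]
  [ 0    0  0  1     1 ]

[[1, 1/3, 0, 0, -3/2], [0, 0, 1, 0, -1], [0, 0, 0, 1, 1]]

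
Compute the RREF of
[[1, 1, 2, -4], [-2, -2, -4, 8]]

[[1, 1, 2, -4], [0, 0, 0, 0]]

R2 -> R2 + 2·R1
  [ 1  1  2  -4 ]
  [ 0  0  0   0 ]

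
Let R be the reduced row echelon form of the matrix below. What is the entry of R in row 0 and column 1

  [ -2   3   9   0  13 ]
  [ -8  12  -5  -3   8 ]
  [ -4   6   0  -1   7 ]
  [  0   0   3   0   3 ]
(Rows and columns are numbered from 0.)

Multiply ρ1 by -1/2.
  [  1  -3/2  -9/2   0  -13/2 ]
  [ -8    12    -5  -3      8 ]
  [ -4     6     0  -1      7 ]
  [  0     0     3   0      3 ]
Add 8 times ρ1 to ρ2.
  [  1  -3/2  -9/2   0  -13/2 ]
  [  0     0   -41  -3    -44 ]
  [ -4     6     0  -1      7 ]
  [  0     0     3   0      3 ]
Add 4 times ρ1 to ρ3.
  [ 1  -3/2  -9/2   0  -13/2 ]
  [ 0     0   -41  -3    -44 ]
  [ 0     0   -18  -1    -19 ]
  [ 0     0     3   0      3 ]
Multiply ρ2 by -1/41.
  [ 1  -3/2  -9/2     0  -13/2 ]
  [ 0     0     1  3/41  44/41 ]
  [ 0     0   -18    -1    -19 ]
  [ 0     0     3     0      3 ]
Add 18 times ρ2 to ρ3.
  [ 1  -3/2  -9/2      0  -13/2 ]
  [ 0     0     1   3/41  44/41 ]
  [ 0     0     0  13/41  13/41 ]
  [ 0     0     3      0      3 ]
Subtract 3 times ρ2 from ρ4.
  [ 1  -3/2  -9/2      0  -13/2 ]
  [ 0     0     1   3/41  44/41 ]
  [ 0     0     0  13/41  13/41 ]
  [ 0     0     0  -9/41  -9/41 ]
Multiply ρ3 by 41/13.
  [ 1  -3/2  -9/2      0  -13/2 ]
  [ 0     0     1   3/41  44/41 ]
  [ 0     0     0      1      1 ]
  [ 0     0     0  -9/41  -9/41 ]
Add 9/41 times ρ3 to ρ4.
  [ 1  -3/2  -9/2     0  -13/2 ]
  [ 0     0     1  3/41  44/41 ]
  [ 0     0     0     1      1 ]
  [ 0     0     0     0      0 ]
Subtract 3/41 times ρ3 from ρ2.
  [ 1  -3/2  -9/2  0  -13/2 ]
  [ 0     0     1  0      1 ]
  [ 0     0     0  1      1 ]
  [ 0     0     0  0      0 ]
Add 9/2 times ρ2 to ρ1.
  [ 1  -3/2  0  0  -2 ]
  [ 0     0  1  0   1 ]
  [ 0     0  0  1   1 ]
  [ 0     0  0  0   0 ]

-3/2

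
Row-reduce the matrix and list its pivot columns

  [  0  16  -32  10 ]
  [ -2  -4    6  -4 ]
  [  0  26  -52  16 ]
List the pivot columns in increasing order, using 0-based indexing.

0, 1, 3

r1 ↔ r2
  [ -2  -4    6  -4 ]
  [  0  16  -32  10 ]
  [  0  26  -52  16 ]
r1 ← -1/2·r1
  [ 1   2   -3   2 ]
  [ 0  16  -32  10 ]
  [ 0  26  -52  16 ]
r2 ← 1/16·r2
  [ 1   2   -3    2 ]
  [ 0   1   -2  5/8 ]
  [ 0  26  -52   16 ]
r3 ← r3 − 26·r2
  [ 1  2  -3     2 ]
  [ 0  1  -2   5/8 ]
  [ 0  0   0  -1/4 ]
r3 ← -4·r3
  [ 1  2  -3    2 ]
  [ 0  1  -2  5/8 ]
  [ 0  0   0    1 ]
r2 ← r2 − 5/8·r3
  [ 1  2  -3  2 ]
  [ 0  1  -2  0 ]
  [ 0  0   0  1 ]
r1 ← r1 − 2·r3
  [ 1  2  -3  0 ]
  [ 0  1  -2  0 ]
  [ 0  0   0  1 ]
r1 ← r1 − 2·r2
  [ 1  0   1  0 ]
  [ 0  1  -2  0 ]
  [ 0  0   0  1 ]
Pivot columns are the columns containing a leading 1.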